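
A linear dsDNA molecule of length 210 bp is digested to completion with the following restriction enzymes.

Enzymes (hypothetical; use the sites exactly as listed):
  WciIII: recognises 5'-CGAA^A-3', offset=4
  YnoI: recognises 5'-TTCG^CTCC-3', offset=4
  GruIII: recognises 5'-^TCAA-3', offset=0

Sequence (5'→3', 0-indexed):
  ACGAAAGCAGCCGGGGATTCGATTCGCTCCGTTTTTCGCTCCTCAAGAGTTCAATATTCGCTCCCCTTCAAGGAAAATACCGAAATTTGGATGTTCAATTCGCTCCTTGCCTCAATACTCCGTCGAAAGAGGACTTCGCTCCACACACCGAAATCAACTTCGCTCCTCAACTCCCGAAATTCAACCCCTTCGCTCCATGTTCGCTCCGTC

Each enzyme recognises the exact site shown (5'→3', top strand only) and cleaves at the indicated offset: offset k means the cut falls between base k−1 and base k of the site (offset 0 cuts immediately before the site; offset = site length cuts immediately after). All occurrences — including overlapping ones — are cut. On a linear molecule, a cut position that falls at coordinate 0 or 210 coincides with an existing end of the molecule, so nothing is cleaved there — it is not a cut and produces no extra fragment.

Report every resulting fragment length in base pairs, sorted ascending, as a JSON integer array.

[1,2,4,4,5,7,7,8,8,9,9,10,10,11,11,12,12,12,14,16,17,21]

Site scan:
  WciIII (CGAAA, off=4): starts [1, 80, 123, 148, 174] → cuts [5, 84, 127, 152, 178]
  YnoI (TTCGCTCC, off=4): starts [22, 34, 56, 98, 134, 158, 188, 199] → cuts [26, 38, 60, 102, 138, 162, 192, 203]
  GruIII (TCAA, off=0): starts [42, 50, 67, 94, 111, 153, 166, 180] → cuts [42, 50, 67, 94, 111, 153, 166, 180]

All cut coordinates (distinct, sorted): [5, 26, 38, 42, 50, 60, 67, 84, 94, 102, 111, 127, 138, 152, 153, 162, 166, 178, 180, 192, 203]

Fragment lengths:
  [0,5): 5 bp
  [5,26): 21 bp
  [26,38): 12 bp
  [38,42): 4 bp
  [42,50): 8 bp
  [50,60): 10 bp
  [60,67): 7 bp
  [67,84): 17 bp
  [84,94): 10 bp
  [94,102): 8 bp
  [102,111): 9 bp
  [111,127): 16 bp
  [127,138): 11 bp
  [138,152): 14 bp
  [152,153): 1 bp
  [153,162): 9 bp
  [162,166): 4 bp
  [166,178): 12 bp
  [178,180): 2 bp
  [180,192): 12 bp
  [192,203): 11 bp
  [203,210): 7 bp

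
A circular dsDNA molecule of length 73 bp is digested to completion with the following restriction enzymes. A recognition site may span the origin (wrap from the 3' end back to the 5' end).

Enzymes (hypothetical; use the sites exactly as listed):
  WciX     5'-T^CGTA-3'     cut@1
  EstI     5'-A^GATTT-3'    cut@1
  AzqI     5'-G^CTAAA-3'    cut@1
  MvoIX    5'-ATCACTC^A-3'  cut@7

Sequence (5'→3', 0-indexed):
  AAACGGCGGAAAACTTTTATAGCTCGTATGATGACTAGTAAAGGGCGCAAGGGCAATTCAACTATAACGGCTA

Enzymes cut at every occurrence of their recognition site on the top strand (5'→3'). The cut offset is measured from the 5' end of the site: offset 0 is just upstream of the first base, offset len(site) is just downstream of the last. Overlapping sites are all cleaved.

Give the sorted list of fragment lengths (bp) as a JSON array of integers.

Per-enzyme occurrences:
  WciX (TCGTA, off=1): starts [23] → cuts [24]
  EstI (AGATTT, off=1): no sites
  AzqI (GCTAAA, off=1): starts [69] → cuts [70]
  MvoIX (ATCACTCA, off=7): no sites

All cut coordinates (distinct, sorted): [24, 70]

Fragment lengths:
  24→70: 46 bp
  70→24 (wrap): 73-70+24 = 27 bp

[27,46]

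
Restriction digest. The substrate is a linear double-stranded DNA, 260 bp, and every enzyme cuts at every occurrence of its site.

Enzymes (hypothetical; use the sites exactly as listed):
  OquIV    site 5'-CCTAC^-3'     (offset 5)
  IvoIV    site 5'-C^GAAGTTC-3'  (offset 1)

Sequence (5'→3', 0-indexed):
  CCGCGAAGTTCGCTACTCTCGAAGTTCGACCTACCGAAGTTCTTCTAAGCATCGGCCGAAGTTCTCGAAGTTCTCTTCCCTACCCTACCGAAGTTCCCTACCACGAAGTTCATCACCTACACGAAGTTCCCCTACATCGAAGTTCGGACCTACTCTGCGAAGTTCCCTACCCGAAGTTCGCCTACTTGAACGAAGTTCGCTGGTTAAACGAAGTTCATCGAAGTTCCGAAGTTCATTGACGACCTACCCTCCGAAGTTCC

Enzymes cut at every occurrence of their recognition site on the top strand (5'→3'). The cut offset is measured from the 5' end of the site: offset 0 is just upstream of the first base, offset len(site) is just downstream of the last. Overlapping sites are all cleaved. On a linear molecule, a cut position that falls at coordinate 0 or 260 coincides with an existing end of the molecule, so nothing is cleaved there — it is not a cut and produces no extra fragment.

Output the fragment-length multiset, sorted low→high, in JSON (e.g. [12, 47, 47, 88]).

[1,1,2,2,3,3,4,5,5,5,6,8,8,9,10,12,12,13,13,14,15,16,16,17,18,20,22]

Scan for sites:
  OquIV (CCTAC, off=5): starts [29, 78, 83, 96, 115, 130, 148, 165, 180, 242] → cuts [34, 83, 88, 101, 120, 135, 153, 170, 185, 247]
  IvoIV (CGAAGTTC, off=1): starts [3, 19, 34, 56, 65, 88, 103, 121, 137, 157, 171, 190, 208, 218, 226, 251] → cuts [4, 20, 35, 57, 66, 89, 104, 122, 138, 158, 172, 191, 209, 219, 227, 252]

All cut coordinates (distinct, sorted): [4, 20, 34, 35, 57, 66, 83, 88, 89, 101, 104, 120, 122, 135, 138, 153, 158, 170, 172, 185, 191, 209, 219, 227, 247, 252]

Fragments:
  [0,4): 4 bp
  [4,20): 16 bp
  [20,34): 14 bp
  [34,35): 1 bp
  [35,57): 22 bp
  [57,66): 9 bp
  [66,83): 17 bp
  [83,88): 5 bp
  [88,89): 1 bp
  [89,101): 12 bp
  [101,104): 3 bp
  [104,120): 16 bp
  [120,122): 2 bp
  [122,135): 13 bp
  [135,138): 3 bp
  [138,153): 15 bp
  [153,158): 5 bp
  [158,170): 12 bp
  [170,172): 2 bp
  [172,185): 13 bp
  [185,191): 6 bp
  [191,209): 18 bp
  [209,219): 10 bp
  [219,227): 8 bp
  [227,247): 20 bp
  [247,252): 5 bp
  [252,260): 8 bp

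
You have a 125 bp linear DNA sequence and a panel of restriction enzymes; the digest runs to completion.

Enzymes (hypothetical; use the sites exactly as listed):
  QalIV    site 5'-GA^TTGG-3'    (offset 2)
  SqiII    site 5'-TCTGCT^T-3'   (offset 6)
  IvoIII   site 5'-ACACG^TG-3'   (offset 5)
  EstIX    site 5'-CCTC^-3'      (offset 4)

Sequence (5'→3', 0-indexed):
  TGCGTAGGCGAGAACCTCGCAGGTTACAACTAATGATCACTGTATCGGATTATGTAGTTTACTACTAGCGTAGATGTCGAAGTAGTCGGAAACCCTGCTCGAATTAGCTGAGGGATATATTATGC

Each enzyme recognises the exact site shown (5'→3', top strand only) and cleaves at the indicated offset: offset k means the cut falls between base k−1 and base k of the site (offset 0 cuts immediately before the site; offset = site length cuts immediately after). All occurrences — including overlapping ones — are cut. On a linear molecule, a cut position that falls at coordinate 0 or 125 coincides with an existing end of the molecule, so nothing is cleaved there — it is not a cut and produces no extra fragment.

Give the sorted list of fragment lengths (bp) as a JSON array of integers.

[18,107]

Site scan:
  QalIV (GATTGG, off=2): no sites
  SqiII (TCTGCTT, off=6): no sites
  IvoIII (ACACGTG, off=5): no sites
  EstIX (CCTC, off=4): starts [14] → cuts [18]

Pooled cuts: [18]

Fragment lengths:
  [0,18): 18 bp
  [18,125): 107 bp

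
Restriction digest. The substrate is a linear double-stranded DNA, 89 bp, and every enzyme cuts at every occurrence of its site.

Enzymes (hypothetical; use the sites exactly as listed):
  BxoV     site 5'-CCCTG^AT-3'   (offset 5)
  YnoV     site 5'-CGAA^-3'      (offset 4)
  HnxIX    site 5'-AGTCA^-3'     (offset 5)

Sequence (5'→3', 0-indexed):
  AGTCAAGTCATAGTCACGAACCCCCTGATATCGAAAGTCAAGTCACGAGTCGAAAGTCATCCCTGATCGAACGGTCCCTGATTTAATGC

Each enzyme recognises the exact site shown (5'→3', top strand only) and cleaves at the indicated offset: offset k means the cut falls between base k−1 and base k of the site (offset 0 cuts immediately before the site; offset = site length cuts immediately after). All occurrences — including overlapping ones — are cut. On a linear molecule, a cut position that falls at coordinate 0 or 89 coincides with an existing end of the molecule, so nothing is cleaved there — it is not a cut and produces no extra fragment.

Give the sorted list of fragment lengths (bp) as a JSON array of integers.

Site scan:
  BxoV (CCCTGAT, off=5): starts [22, 60, 75] → cuts [27, 65, 80]
  YnoV (CGAA, off=4): starts [16, 31, 50, 67] → cuts [20, 35, 54, 71]
  HnxIX (AGTCA, off=5): starts [0, 5, 11, 35, 40, 54] → cuts [5, 10, 16, 40, 45, 59]

Pooled cuts: [5, 10, 16, 20, 27, 35, 40, 45, 54, 59, 65, 71, 80]

Fragments:
  [0,5): 5 bp
  [5,10): 5 bp
  [10,16): 6 bp
  [16,20): 4 bp
  [20,27): 7 bp
  [27,35): 8 bp
  [35,40): 5 bp
  [40,45): 5 bp
  [45,54): 9 bp
  [54,59): 5 bp
  [59,65): 6 bp
  [65,71): 6 bp
  [71,80): 9 bp
  [80,89): 9 bp

[4,5,5,5,5,5,6,6,6,7,8,9,9,9]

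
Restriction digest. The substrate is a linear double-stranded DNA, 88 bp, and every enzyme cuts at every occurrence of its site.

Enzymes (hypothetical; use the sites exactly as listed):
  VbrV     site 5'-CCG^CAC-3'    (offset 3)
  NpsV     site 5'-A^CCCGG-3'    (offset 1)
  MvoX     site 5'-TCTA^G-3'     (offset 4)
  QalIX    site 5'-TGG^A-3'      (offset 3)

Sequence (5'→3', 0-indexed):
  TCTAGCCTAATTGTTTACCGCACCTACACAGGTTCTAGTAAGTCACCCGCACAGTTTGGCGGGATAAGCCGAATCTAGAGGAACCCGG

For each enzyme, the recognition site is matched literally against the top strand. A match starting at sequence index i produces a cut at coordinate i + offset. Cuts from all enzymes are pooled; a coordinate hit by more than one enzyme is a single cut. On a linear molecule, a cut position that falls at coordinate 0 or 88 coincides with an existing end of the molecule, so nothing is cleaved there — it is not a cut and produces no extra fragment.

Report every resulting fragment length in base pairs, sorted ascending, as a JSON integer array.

[4,5,6,12,16,17,28]

Scan for sites:
  VbrV CCGCAC/3: at [17, 46] ⇒ [20, 49]
  NpsV ACCCGG/1: at [82] ⇒ [83]
  MvoX TCTAG/4: at [0, 33, 73] ⇒ [4, 37, 77]
  QalIX (TGGA, off=3): no sites

All cut coordinates (distinct, sorted): [4, 20, 37, 49, 77, 83]

Fragment lengths:
  [0,4): 4 bp
  [4,20): 16 bp
  [20,37): 17 bp
  [37,49): 12 bp
  [49,77): 28 bp
  [77,83): 6 bp
  [83,88): 5 bp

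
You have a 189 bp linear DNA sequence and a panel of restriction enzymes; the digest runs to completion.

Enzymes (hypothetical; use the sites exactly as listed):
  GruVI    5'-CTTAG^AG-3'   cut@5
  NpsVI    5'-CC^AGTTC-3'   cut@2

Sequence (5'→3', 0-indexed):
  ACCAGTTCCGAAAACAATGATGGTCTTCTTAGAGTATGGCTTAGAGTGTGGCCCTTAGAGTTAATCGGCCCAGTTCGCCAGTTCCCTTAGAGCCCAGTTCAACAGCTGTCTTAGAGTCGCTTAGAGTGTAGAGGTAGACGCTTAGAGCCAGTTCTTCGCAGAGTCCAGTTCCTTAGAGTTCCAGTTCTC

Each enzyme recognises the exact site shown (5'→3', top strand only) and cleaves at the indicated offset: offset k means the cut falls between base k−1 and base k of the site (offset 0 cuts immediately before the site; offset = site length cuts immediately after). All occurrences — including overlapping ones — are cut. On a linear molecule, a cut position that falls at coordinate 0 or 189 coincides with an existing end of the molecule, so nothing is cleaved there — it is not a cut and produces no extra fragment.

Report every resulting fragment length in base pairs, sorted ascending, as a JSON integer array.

[3,4,5,6,7,8,10,10,11,12,13,14,17,19,21,29]

Site scan:
  GruVI (CTTAGAG, off=5): starts [27, 39, 53, 85, 109, 119, 140, 171] → cuts [32, 44, 58, 90, 114, 124, 145, 176]
  NpsVI (CCAGTTC, off=2): starts [1, 69, 77, 93, 147, 164, 180] → cuts [3, 71, 79, 95, 149, 166, 182]

Pooled cuts: [3, 32, 44, 58, 71, 79, 90, 95, 114, 124, 145, 149, 166, 176, 182]

Fragments:
  [0,3): 3 bp
  [3,32): 29 bp
  [32,44): 12 bp
  [44,58): 14 bp
  [58,71): 13 bp
  [71,79): 8 bp
  [79,90): 11 bp
  [90,95): 5 bp
  [95,114): 19 bp
  [114,124): 10 bp
  [124,145): 21 bp
  [145,149): 4 bp
  [149,166): 17 bp
  [166,176): 10 bp
  [176,182): 6 bp
  [182,189): 7 bp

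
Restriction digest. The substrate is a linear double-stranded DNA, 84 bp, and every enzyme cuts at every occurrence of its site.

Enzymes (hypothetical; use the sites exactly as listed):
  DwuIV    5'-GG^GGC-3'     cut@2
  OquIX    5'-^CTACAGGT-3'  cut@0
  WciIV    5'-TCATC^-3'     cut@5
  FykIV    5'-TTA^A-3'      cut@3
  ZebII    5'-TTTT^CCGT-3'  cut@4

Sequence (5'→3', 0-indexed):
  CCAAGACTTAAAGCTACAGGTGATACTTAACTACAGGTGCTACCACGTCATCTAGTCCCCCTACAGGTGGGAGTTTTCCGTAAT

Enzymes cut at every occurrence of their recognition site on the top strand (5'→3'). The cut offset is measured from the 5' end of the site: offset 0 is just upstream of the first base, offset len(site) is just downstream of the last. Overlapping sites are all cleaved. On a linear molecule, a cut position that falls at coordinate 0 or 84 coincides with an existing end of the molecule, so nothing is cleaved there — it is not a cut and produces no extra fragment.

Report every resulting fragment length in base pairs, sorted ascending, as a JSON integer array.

[1,3,7,8,10,16,17,22]

Scan for sites:
  DwuIV (GGGGC, off=2): no sites
  OquIX CTACAGGT/0: at [13, 30, 60] ⇒ [13, 30, 60]
  WciIV TCATC/5: at [47] ⇒ [52]
  FykIV TTAA/3: at [7, 26] ⇒ [10, 29]
  ZebII TTTTCCGT/4: at [73] ⇒ [77]

All cut coordinates (distinct, sorted): [10, 13, 29, 30, 52, 60, 77]

Fragments:
  [0,10): 10 bp
  [10,13): 3 bp
  [13,29): 16 bp
  [29,30): 1 bp
  [30,52): 22 bp
  [52,60): 8 bp
  [60,77): 17 bp
  [77,84): 7 bp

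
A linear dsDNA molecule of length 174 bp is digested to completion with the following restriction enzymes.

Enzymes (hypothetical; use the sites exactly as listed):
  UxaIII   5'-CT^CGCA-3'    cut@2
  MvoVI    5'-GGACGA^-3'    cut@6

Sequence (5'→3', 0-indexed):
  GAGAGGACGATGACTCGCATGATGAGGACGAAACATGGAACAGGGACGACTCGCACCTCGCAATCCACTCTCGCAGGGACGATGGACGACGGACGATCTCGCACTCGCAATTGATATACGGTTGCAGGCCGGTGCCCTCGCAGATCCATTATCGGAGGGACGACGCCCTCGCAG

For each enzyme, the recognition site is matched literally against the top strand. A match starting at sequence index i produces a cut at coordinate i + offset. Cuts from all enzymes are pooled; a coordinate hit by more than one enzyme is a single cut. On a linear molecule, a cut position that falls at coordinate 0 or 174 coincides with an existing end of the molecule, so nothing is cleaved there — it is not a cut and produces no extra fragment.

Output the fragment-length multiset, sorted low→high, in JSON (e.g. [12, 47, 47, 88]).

[2,3,5,5,6,6,7,7,7,10,11,13,16,18,25,33]

Site scan:
  UxaIII (CTCGCA, off=2): starts [13, 49, 56, 69, 97, 103, 136, 167] → cuts [15, 51, 58, 71, 99, 105, 138, 169]
  MvoVI (GGACGA, off=6): starts [4, 25, 43, 76, 83, 90, 157] → cuts [10, 31, 49, 82, 89, 96, 163]

All cut coordinates (distinct, sorted): [10, 15, 31, 49, 51, 58, 71, 82, 89, 96, 99, 105, 138, 163, 169]

Fragment lengths:
  [0,10): 10 bp
  [10,15): 5 bp
  [15,31): 16 bp
  [31,49): 18 bp
  [49,51): 2 bp
  [51,58): 7 bp
  [58,71): 13 bp
  [71,82): 11 bp
  [82,89): 7 bp
  [89,96): 7 bp
  [96,99): 3 bp
  [99,105): 6 bp
  [105,138): 33 bp
  [138,163): 25 bp
  [163,169): 6 bp
  [169,174): 5 bp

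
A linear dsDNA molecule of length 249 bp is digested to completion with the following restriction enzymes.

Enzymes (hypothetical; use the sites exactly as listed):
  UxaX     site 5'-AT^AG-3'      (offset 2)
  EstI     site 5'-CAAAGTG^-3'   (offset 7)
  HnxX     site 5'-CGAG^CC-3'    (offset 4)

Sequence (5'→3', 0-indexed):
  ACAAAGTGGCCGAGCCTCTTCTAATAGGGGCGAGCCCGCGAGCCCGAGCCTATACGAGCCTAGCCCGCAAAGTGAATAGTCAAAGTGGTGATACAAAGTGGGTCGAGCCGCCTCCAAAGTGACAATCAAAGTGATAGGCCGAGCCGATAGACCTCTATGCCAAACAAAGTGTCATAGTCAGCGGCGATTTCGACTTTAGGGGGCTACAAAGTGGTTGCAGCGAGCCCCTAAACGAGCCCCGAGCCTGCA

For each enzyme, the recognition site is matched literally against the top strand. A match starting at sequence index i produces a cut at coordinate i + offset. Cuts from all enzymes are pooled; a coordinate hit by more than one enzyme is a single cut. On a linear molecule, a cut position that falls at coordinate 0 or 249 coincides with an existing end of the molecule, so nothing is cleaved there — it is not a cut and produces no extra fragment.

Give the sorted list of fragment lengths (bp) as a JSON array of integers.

[2,3,4,5,6,6,6,7,7,8,8,8,9,10,10,11,11,12,12,13,14,16,23,38]

Per-enzyme occurrences:
  UxaX ATAG/2: at [23, 75, 133, 146, 173] ⇒ [25, 77, 135, 148, 175]
  EstI CAAAGTG/7: at [1, 67, 80, 93, 114, 126, 164, 206] ⇒ [8, 74, 87, 100, 121, 133, 171, 213]
  HnxX CGAGCC/4: at [10, 30, 38, 44, 54, 103, 139, 220, 232, 239] ⇒ [14, 34, 42, 48, 58, 107, 143, 224, 236, 243]

All cut coordinates (distinct, sorted): [8, 14, 25, 34, 42, 48, 58, 74, 77, 87, 100, 107, 121, 133, 135, 143, 148, 171, 175, 213, 224, 236, 243]

Fragments:
  [0,8): 8 bp
  [8,14): 6 bp
  [14,25): 11 bp
  [25,34): 9 bp
  [34,42): 8 bp
  [42,48): 6 bp
  [48,58): 10 bp
  [58,74): 16 bp
  [74,77): 3 bp
  [77,87): 10 bp
  [87,100): 13 bp
  [100,107): 7 bp
  [107,121): 14 bp
  [121,133): 12 bp
  [133,135): 2 bp
  [135,143): 8 bp
  [143,148): 5 bp
  [148,171): 23 bp
  [171,175): 4 bp
  [175,213): 38 bp
  [213,224): 11 bp
  [224,236): 12 bp
  [236,243): 7 bp
  [243,249): 6 bp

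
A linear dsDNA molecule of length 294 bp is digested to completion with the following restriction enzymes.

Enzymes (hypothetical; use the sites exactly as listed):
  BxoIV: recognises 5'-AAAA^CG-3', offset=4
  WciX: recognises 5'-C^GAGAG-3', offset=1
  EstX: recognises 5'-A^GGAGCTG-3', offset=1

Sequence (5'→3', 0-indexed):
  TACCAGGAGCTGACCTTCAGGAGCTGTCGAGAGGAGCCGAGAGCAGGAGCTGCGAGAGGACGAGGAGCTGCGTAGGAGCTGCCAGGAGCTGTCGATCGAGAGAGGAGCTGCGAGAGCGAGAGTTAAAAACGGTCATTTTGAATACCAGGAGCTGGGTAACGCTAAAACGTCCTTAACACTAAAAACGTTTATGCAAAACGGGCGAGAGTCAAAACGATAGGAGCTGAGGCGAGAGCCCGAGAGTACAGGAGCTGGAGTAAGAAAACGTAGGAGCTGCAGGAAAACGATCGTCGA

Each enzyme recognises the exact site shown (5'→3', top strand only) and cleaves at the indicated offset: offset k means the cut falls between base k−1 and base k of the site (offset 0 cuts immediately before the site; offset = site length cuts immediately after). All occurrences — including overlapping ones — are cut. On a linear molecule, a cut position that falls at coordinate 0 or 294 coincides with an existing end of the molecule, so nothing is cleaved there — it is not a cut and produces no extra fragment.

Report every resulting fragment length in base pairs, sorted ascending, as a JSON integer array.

[4,5,5,5,6,6,7,8,8,8,9,9,10,10,10,10,11,11,11,12,13,13,14,15,18,18,18,20]

Per-enzyme occurrences:
  BxoIV (AAAACG, off=4): starts [125, 163, 181, 194, 210, 261, 280] → cuts [129, 167, 185, 198, 214, 265, 284]
  WciX (CGAGAG, off=1): starts [27, 37, 52, 96, 110, 116, 202, 229, 237] → cuts [28, 38, 53, 97, 111, 117, 203, 230, 238]
  EstX (AGGAGCTG, off=1): starts [4, 18, 44, 62, 73, 83, 102, 146, 218, 246, 268] → cuts [5, 19, 45, 63, 74, 84, 103, 147, 219, 247, 269]

Pooled cuts: [5, 19, 28, 38, 45, 53, 63, 74, 84, 97, 103, 111, 117, 129, 147, 167, 185, 198, 203, 214, 219, 230, 238, 247, 265, 269, 284]

Fragments:
  [0,5): 5 bp
  [5,19): 14 bp
  [19,28): 9 bp
  [28,38): 10 bp
  [38,45): 7 bp
  [45,53): 8 bp
  [53,63): 10 bp
  [63,74): 11 bp
  [74,84): 10 bp
  [84,97): 13 bp
  [97,103): 6 bp
  [103,111): 8 bp
  [111,117): 6 bp
  [117,129): 12 bp
  [129,147): 18 bp
  [147,167): 20 bp
  [167,185): 18 bp
  [185,198): 13 bp
  [198,203): 5 bp
  [203,214): 11 bp
  [214,219): 5 bp
  [219,230): 11 bp
  [230,238): 8 bp
  [238,247): 9 bp
  [247,265): 18 bp
  [265,269): 4 bp
  [269,284): 15 bp
  [284,294): 10 bp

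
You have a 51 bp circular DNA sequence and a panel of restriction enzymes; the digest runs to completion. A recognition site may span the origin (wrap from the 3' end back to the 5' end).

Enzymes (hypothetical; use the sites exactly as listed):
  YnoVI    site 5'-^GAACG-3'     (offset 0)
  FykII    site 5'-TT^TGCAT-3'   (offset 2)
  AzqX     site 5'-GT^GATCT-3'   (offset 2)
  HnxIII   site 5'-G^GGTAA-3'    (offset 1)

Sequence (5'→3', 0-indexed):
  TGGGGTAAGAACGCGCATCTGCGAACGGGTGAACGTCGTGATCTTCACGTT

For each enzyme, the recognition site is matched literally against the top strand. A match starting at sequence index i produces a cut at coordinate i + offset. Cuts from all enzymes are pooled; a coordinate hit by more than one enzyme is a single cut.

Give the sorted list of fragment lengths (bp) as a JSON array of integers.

Scan for sites:
  YnoVI (GAACG, off=0): starts [8, 22, 30] → cuts [8, 22, 30]
  FykII (TTTGCAT, off=2): no sites
  AzqX (GTGATCT, off=2): starts [37] → cuts [39]
  HnxIII (GGGTAA, off=1): starts [2] → cuts [3]

All cut coordinates (distinct, sorted): [3, 8, 22, 30, 39]

Fragments:
  3→8: 5 bp
  8→22: 14 bp
  22→30: 8 bp
  30→39: 9 bp
  39→3 (wrap): 51-39+3 = 15 bp

[5,8,9,14,15]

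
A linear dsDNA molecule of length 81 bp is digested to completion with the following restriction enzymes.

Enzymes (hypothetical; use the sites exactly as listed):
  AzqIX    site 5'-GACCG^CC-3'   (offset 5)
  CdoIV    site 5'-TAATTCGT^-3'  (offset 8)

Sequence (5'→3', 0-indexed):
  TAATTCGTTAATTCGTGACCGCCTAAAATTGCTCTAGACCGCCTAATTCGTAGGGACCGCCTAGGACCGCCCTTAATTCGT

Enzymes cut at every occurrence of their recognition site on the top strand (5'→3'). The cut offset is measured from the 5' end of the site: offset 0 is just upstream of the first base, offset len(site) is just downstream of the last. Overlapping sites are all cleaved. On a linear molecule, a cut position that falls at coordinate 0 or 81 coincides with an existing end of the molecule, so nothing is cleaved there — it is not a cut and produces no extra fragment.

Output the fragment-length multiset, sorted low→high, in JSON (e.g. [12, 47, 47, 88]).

Site scan:
  AzqIX GACCGCC/5: at [16, 36, 54, 64] ⇒ [21, 41, 59, 69]
  CdoIV TAATTCGT/8: at [0, 8, 43, 73] ⇒ [8, 16, 51] (position 81 is a terminus of the linear molecule — no cut)

Pooled cuts: [8, 16, 21, 41, 51, 59, 69]

Fragment lengths:
  [0,8): 8 bp
  [8,16): 8 bp
  [16,21): 5 bp
  [21,41): 20 bp
  [41,51): 10 bp
  [51,59): 8 bp
  [59,69): 10 bp
  [69,81): 12 bp

[5,8,8,8,10,10,12,20]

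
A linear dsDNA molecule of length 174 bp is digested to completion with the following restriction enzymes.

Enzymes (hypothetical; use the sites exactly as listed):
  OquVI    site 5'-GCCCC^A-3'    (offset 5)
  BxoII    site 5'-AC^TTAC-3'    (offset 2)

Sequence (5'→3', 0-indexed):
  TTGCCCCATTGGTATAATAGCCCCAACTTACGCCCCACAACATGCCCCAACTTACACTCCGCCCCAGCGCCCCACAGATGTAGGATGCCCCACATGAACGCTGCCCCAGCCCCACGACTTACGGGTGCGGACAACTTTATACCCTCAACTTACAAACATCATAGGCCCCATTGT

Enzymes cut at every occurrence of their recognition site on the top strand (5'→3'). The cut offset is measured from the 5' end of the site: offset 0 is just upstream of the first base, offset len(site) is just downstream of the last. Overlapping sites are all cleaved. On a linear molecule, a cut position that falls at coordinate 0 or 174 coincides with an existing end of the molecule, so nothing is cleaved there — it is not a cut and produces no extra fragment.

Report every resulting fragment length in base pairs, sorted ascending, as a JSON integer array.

[3,3,5,5,6,7,8,9,12,14,16,17,18,20,31]

Scan for sites:
  OquVI (GCCCCA, off=5): starts [2, 19, 31, 43, 60, 68, 86, 102, 108, 164] → cuts [7, 24, 36, 48, 65, 73, 91, 107, 113, 169]
  BxoII (ACTTAC, off=2): starts [25, 49, 116, 147] → cuts [27, 51, 118, 149]

All cut coordinates (distinct, sorted): [7, 24, 27, 36, 48, 51, 65, 73, 91, 107, 113, 118, 149, 169]

Fragment lengths:
  [0,7): 7 bp
  [7,24): 17 bp
  [24,27): 3 bp
  [27,36): 9 bp
  [36,48): 12 bp
  [48,51): 3 bp
  [51,65): 14 bp
  [65,73): 8 bp
  [73,91): 18 bp
  [91,107): 16 bp
  [107,113): 6 bp
  [113,118): 5 bp
  [118,149): 31 bp
  [149,169): 20 bp
  [169,174): 5 bp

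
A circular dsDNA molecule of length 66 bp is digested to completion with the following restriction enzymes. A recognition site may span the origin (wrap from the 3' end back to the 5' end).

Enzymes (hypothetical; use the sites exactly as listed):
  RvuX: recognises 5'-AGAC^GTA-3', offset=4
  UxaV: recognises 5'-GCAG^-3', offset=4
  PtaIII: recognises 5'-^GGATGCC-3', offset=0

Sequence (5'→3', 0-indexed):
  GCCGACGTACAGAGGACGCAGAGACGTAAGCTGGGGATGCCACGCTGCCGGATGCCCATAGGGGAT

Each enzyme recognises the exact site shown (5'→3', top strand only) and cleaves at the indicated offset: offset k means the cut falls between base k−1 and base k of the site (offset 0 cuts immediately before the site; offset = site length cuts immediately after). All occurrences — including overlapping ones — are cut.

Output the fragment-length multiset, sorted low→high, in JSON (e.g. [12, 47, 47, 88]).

Site scan:
  RvuX AGACGTA/4: at [21] ⇒ [25]
  UxaV GCAG/4: at [17] ⇒ [21]
  PtaIII GGATGCC/0: at [34, 49, 62] ⇒ [34, 49, 62]

Pooled cuts: [21, 25, 34, 49, 62]

Fragments:
  21→25: 4 bp
  25→34: 9 bp
  34→49: 15 bp
  49→62: 13 bp
  62→21 (wrap): 66-62+21 = 25 bp

[4,9,13,15,25]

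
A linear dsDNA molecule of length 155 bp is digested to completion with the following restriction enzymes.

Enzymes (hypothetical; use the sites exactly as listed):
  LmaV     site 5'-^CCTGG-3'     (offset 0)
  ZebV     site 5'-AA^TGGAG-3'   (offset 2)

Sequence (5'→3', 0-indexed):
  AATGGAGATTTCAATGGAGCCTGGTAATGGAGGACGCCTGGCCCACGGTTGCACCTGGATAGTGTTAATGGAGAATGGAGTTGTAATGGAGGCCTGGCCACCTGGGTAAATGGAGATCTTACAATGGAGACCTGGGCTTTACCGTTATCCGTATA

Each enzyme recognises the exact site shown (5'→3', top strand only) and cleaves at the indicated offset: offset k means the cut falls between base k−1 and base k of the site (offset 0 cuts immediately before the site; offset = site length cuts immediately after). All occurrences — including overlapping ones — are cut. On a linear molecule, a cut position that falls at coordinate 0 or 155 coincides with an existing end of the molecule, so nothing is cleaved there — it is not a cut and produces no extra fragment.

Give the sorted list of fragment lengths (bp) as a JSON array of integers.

Scan for sites:
  LmaV (CCTGG, off=0): starts [19, 36, 53, 92, 100, 130] → cuts [19, 36, 53, 92, 100, 130]
  ZebV (AATGGAG, off=2): starts [0, 12, 25, 66, 73, 84, 108, 122] → cuts [2, 14, 27, 68, 75, 86, 110, 124]

All cut coordinates (distinct, sorted): [2, 14, 19, 27, 36, 53, 68, 75, 86, 92, 100, 110, 124, 130]

Fragment lengths:
  [0,2): 2 bp
  [2,14): 12 bp
  [14,19): 5 bp
  [19,27): 8 bp
  [27,36): 9 bp
  [36,53): 17 bp
  [53,68): 15 bp
  [68,75): 7 bp
  [75,86): 11 bp
  [86,92): 6 bp
  [92,100): 8 bp
  [100,110): 10 bp
  [110,124): 14 bp
  [124,130): 6 bp
  [130,155): 25 bp

[2,5,6,6,7,8,8,9,10,11,12,14,15,17,25]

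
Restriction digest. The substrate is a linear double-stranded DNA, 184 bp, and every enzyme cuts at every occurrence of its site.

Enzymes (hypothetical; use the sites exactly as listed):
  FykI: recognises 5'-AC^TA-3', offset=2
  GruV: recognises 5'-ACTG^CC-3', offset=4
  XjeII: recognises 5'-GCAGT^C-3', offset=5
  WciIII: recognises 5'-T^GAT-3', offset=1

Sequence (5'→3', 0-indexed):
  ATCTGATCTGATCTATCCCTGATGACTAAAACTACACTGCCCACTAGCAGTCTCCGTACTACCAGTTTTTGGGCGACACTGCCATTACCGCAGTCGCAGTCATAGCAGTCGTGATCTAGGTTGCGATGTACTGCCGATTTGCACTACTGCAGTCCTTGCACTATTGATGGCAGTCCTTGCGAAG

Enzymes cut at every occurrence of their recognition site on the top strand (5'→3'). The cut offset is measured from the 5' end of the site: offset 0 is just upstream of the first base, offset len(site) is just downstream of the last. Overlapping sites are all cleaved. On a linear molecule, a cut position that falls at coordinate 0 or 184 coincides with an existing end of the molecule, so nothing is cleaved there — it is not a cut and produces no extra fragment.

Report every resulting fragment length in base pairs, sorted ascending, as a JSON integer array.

Per-enzyme occurrences:
  FykI ACTA/2: at [24, 30, 42, 57, 142, 159] ⇒ [26, 32, 44, 59, 144, 161]
  GruV ACTGCC/4: at [35, 77, 129] ⇒ [39, 81, 133]
  XjeII GCAGTC/5: at [46, 89, 95, 104, 148, 169] ⇒ [51, 94, 100, 109, 153, 174]
  WciIII TGAT/1: at [3, 8, 19, 111, 164] ⇒ [4, 9, 20, 112, 165]

All cut coordinates (distinct, sorted): [4, 9, 20, 26, 32, 39, 44, 51, 59, 81, 94, 100, 109, 112, 133, 144, 153, 161, 165, 174]

Fragments:
  [0,4): 4 bp
  [4,9): 5 bp
  [9,20): 11 bp
  [20,26): 6 bp
  [26,32): 6 bp
  [32,39): 7 bp
  [39,44): 5 bp
  [44,51): 7 bp
  [51,59): 8 bp
  [59,81): 22 bp
  [81,94): 13 bp
  [94,100): 6 bp
  [100,109): 9 bp
  [109,112): 3 bp
  [112,133): 21 bp
  [133,144): 11 bp
  [144,153): 9 bp
  [153,161): 8 bp
  [161,165): 4 bp
  [165,174): 9 bp
  [174,184): 10 bp

[3,4,4,5,5,6,6,6,7,7,8,8,9,9,9,10,11,11,13,21,22]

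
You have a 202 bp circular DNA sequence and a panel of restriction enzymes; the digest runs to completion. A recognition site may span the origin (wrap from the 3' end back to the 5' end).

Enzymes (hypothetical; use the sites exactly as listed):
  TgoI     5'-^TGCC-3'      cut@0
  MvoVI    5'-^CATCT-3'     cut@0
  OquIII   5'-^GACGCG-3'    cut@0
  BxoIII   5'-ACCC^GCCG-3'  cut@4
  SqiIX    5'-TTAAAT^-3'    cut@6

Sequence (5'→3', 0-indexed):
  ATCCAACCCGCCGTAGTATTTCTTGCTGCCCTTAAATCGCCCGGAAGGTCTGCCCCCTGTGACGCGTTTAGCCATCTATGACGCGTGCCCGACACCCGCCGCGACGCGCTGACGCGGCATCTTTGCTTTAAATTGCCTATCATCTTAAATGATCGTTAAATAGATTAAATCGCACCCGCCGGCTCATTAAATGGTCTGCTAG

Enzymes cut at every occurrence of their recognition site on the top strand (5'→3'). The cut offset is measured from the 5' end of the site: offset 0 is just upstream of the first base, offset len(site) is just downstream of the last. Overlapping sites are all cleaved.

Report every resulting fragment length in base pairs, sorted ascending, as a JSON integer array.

[5,6,7,7,7,7,8,9,10,10,11,11,12,12,13,15,16,17,19]

Site scan:
  TgoI (TGCC, off=0): starts [26, 50, 85, 133] → cuts [26, 50, 85, 133]
  MvoVI (CATCT, off=0): starts [72, 117, 140] → cuts [72, 117, 140]
  OquIII (GACGCG, off=0): starts [60, 79, 102, 110] → cuts [60, 79, 102, 110]
  BxoIII (ACCCGCCG, off=4): starts [5, 93, 173] → cuts [9, 97, 177]
  SqiIX (TTAAAT, off=6): starts [31, 127, 144, 155, 164, 186] → cuts [37, 133, 150, 161, 170, 192]

Pooled cuts: [9, 26, 37, 50, 60, 72, 79, 85, 97, 102, 110, 117, 133, 140, 150, 161, 170, 177, 192]

Fragment lengths:
  9→26: 17 bp
  26→37: 11 bp
  37→50: 13 bp
  50→60: 10 bp
  60→72: 12 bp
  72→79: 7 bp
  79→85: 6 bp
  85→97: 12 bp
  97→102: 5 bp
  102→110: 8 bp
  110→117: 7 bp
  117→133: 16 bp
  133→140: 7 bp
  140→150: 10 bp
  150→161: 11 bp
  161→170: 9 bp
  170→177: 7 bp
  177→192: 15 bp
  192→9 (wrap): 202-192+9 = 19 bp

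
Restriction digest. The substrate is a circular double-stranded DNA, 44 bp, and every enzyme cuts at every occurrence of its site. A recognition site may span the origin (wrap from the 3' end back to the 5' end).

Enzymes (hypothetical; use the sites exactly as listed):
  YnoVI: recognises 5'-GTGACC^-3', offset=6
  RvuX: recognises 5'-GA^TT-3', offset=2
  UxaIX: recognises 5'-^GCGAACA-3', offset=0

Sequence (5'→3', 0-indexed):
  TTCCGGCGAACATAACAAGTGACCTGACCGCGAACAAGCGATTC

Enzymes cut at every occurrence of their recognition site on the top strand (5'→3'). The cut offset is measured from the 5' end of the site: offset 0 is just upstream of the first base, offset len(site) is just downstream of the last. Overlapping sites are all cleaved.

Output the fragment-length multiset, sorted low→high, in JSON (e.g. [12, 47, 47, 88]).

[5,8,12,19]

Scan for sites:
  YnoVI GTGACC/6: at [18] ⇒ [24]
  RvuX GATT/2: at [39] ⇒ [41]
  UxaIX GCGAACA/0: at [5, 29] ⇒ [5, 29]

Pooled cuts: [5, 24, 29, 41]

Fragments:
  5→24: 19 bp
  24→29: 5 bp
  29→41: 12 bp
  41→5 (wrap): 44-41+5 = 8 bp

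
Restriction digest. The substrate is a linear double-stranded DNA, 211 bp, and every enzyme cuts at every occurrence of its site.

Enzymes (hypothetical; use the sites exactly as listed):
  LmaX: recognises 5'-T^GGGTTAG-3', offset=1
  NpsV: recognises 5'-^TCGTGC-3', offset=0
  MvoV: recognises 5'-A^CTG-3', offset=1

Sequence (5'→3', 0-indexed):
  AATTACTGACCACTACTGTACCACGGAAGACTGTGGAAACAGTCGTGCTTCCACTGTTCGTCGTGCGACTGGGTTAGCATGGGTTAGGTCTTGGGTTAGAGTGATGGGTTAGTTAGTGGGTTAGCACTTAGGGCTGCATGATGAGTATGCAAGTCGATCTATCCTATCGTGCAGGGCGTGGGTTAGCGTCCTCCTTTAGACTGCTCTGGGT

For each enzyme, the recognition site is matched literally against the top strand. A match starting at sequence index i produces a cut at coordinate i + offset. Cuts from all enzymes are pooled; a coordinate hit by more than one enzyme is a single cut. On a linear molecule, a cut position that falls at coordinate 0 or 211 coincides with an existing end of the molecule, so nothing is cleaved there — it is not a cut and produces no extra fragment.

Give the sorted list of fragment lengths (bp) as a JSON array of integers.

[2,5,7,8,10,10,11,11,12,12,12,13,13,15,21,49]

Site scan:
  LmaX TGGGTTAG/1: at [69, 79, 91, 104, 116, 178] ⇒ [70, 80, 92, 105, 117, 179]
  NpsV TCGTGC/0: at [42, 60, 166] ⇒ [42, 60, 166]
  MvoV ACTG/1: at [4, 14, 29, 52, 67, 199] ⇒ [5, 15, 30, 53, 68, 200]

Pooled cuts: [5, 15, 30, 42, 53, 60, 68, 70, 80, 92, 105, 117, 166, 179, 200]

Fragment lengths:
  [0,5): 5 bp
  [5,15): 10 bp
  [15,30): 15 bp
  [30,42): 12 bp
  [42,53): 11 bp
  [53,60): 7 bp
  [60,68): 8 bp
  [68,70): 2 bp
  [70,80): 10 bp
  [80,92): 12 bp
  [92,105): 13 bp
  [105,117): 12 bp
  [117,166): 49 bp
  [166,179): 13 bp
  [179,200): 21 bp
  [200,211): 11 bp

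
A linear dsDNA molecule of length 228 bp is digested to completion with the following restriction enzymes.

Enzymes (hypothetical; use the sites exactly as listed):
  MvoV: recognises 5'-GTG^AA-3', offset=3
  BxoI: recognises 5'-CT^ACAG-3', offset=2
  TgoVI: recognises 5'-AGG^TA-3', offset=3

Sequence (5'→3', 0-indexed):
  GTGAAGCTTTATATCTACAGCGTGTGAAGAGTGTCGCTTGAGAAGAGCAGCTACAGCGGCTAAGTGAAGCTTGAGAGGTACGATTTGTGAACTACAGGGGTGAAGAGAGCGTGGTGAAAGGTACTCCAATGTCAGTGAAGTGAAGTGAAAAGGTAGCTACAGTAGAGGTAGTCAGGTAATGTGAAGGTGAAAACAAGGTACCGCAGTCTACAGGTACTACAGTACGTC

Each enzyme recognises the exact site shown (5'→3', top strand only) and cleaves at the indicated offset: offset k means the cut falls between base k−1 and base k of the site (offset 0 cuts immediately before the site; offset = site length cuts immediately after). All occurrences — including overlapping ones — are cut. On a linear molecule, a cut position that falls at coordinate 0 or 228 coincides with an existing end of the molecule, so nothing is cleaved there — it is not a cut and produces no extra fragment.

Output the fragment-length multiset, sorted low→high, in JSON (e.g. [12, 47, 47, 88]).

[3,4,4,5,5,5,5,5,6,6,7,8,9,9,10,10,10,11,11,12,13,14,14,16,26]

Site scan:
  MvoV GTGAA/3: at [0, 23, 63, 86, 99, 113, 134, 139, 144, 180, 186] ⇒ [3, 26, 66, 89, 102, 116, 137, 142, 147, 183, 189]
  BxoI CTACAG/2: at [14, 50, 91, 156, 207, 216] ⇒ [16, 52, 93, 158, 209, 218]
  TgoVI AGGTA/3: at [75, 118, 150, 165, 173, 195, 211] ⇒ [78, 121, 153, 168, 176, 198, 214]

Pooled cuts: [3, 16, 26, 52, 66, 78, 89, 93, 102, 116, 121, 137, 142, 147, 153, 158, 168, 176, 183, 189, 198, 209, 214, 218]

Fragments:
  [0,3): 3 bp
  [3,16): 13 bp
  [16,26): 10 bp
  [26,52): 26 bp
  [52,66): 14 bp
  [66,78): 12 bp
  [78,89): 11 bp
  [89,93): 4 bp
  [93,102): 9 bp
  [102,116): 14 bp
  [116,121): 5 bp
  [121,137): 16 bp
  [137,142): 5 bp
  [142,147): 5 bp
  [147,153): 6 bp
  [153,158): 5 bp
  [158,168): 10 bp
  [168,176): 8 bp
  [176,183): 7 bp
  [183,189): 6 bp
  [189,198): 9 bp
  [198,209): 11 bp
  [209,214): 5 bp
  [214,218): 4 bp
  [218,228): 10 bp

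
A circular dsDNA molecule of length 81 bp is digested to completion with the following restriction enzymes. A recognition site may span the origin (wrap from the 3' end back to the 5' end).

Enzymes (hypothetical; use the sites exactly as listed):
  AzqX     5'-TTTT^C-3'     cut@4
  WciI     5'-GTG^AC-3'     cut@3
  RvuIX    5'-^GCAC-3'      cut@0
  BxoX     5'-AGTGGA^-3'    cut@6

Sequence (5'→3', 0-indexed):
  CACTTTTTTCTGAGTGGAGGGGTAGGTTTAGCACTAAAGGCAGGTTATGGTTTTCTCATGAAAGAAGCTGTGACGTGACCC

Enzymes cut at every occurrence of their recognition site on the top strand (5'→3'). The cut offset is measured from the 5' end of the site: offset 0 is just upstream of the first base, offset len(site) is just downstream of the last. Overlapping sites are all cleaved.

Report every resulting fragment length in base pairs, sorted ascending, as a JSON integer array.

Scan for sites:
  AzqX TTTTC/4: at [5, 50] ⇒ [9, 54]
  WciI GTGAC/3: at [69, 74] ⇒ [72, 77]
  RvuIX GCAC/0: at [30] ⇒ [30]
  BxoX AGTGGA/6: at [12] ⇒ [18]

All cut coordinates (distinct, sorted): [9, 18, 30, 54, 72, 77]

Fragment lengths:
  9→18: 9 bp
  18→30: 12 bp
  30→54: 24 bp
  54→72: 18 bp
  72→77: 5 bp
  77→9 (wrap): 81-77+9 = 13 bp

[5,9,12,13,18,24]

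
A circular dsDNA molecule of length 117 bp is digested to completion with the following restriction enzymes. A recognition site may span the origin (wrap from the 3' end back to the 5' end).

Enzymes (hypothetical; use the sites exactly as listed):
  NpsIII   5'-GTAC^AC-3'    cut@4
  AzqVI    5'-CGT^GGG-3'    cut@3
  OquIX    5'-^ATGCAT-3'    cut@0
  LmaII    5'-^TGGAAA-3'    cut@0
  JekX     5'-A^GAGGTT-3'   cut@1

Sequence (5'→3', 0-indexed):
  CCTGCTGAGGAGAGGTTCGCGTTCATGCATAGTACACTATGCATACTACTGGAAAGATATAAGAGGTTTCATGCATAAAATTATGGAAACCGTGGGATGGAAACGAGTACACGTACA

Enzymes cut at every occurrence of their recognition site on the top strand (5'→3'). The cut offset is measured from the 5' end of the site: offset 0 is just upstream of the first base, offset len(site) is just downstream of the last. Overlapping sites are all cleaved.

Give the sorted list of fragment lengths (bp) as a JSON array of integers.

[3,4,6,8,10,11,11,12,13,13,13,13]

Site scan:
  NpsIII GTACAC/4: at [31, 106, 112] ⇒ [35, 110, 116]
  AzqVI CGTGGG/3: at [90] ⇒ [93]
  OquIX ATGCAT/0: at [24, 38, 70] ⇒ [24, 38, 70]
  LmaII TGGAAA/0: at [49, 83, 97] ⇒ [49, 83, 97]
  JekX AGAGGTT/1: at [10, 61] ⇒ [11, 62]

Pooled cuts: [11, 24, 35, 38, 49, 62, 70, 83, 93, 97, 110, 116]

Fragment lengths:
  11→24: 13 bp
  24→35: 11 bp
  35→38: 3 bp
  38→49: 11 bp
  49→62: 13 bp
  62→70: 8 bp
  70→83: 13 bp
  83→93: 10 bp
  93→97: 4 bp
  97→110: 13 bp
  110→116: 6 bp
  116→11 (wrap): 117-116+11 = 12 bp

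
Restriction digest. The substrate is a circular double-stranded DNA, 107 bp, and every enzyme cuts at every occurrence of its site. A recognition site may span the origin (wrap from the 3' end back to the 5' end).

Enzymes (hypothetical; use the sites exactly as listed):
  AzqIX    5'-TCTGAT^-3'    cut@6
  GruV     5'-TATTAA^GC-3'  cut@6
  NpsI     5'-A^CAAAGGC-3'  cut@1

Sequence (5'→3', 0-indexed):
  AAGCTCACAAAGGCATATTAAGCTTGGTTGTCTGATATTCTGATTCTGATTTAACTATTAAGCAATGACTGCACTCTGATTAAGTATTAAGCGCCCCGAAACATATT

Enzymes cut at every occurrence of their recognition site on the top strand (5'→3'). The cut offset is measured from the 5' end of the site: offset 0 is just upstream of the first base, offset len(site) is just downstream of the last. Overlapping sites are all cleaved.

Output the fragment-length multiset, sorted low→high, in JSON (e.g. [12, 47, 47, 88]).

[5,6,8,10,11,14,15,19,19]

Scan for sites:
  AzqIX TCTGAT/6: at [30, 38, 44, 74] ⇒ [36, 44, 50, 80]
  GruV TATTAAGC/6: at [15, 55, 84, 103] ⇒ [2, 21, 61, 90]
  NpsI ACAAAGGC/1: at [6] ⇒ [7]

All cut coordinates (distinct, sorted): [2, 7, 21, 36, 44, 50, 61, 80, 90]

Fragments:
  2→7: 5 bp
  7→21: 14 bp
  21→36: 15 bp
  36→44: 8 bp
  44→50: 6 bp
  50→61: 11 bp
  61→80: 19 bp
  80→90: 10 bp
  90→2 (wrap): 107-90+2 = 19 bp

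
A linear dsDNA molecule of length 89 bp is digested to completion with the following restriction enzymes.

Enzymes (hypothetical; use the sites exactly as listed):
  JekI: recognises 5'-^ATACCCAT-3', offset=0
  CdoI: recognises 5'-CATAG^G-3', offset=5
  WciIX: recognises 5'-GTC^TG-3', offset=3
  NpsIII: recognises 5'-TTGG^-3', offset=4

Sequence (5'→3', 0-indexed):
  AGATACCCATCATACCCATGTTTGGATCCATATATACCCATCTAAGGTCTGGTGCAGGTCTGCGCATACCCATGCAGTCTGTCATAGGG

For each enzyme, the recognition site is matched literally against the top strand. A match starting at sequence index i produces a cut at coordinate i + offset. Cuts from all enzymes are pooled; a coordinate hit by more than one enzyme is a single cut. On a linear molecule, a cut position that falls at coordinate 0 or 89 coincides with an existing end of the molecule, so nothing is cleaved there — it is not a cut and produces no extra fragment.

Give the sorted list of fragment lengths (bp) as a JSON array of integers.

Scan for sites:
  JekI (ATACCCAT, off=0): starts [2, 11, 33, 65] → cuts [2, 11, 33, 65]
  CdoI (CATAGG, off=5): starts [82] → cuts [87]
  WciIX (GTCTG, off=3): starts [46, 57, 76] → cuts [49, 60, 79]
  NpsIII (TTGG, off=4): starts [21] → cuts [25]

Pooled cuts: [2, 11, 25, 33, 49, 60, 65, 79, 87]

Fragments:
  [0,2): 2 bp
  [2,11): 9 bp
  [11,25): 14 bp
  [25,33): 8 bp
  [33,49): 16 bp
  [49,60): 11 bp
  [60,65): 5 bp
  [65,79): 14 bp
  [79,87): 8 bp
  [87,89): 2 bp

[2,2,5,8,8,9,11,14,14,16]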